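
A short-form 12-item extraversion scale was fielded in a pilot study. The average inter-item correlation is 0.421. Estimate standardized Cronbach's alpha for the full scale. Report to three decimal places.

standardized Cronbach's alpha = 0.897

Standardized α = k·r̄ / (1 + (k−1)·r̄) = 12 × 0.421 / (1 + 11 × 0.421)
  = 5.0520 / 5.6310 = 0.897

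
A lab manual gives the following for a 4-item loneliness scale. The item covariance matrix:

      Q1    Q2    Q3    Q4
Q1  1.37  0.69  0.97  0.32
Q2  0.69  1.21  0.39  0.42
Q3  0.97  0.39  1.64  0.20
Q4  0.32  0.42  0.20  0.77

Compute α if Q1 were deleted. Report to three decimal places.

Remaining items: Q2, Q3, Q4 (k = 3).
Σσ²ᵢ = 1.21 + 1.64 + 0.77 = 3.62
Var(T) = 3.62 + 2 × 1.01 = 5.64
α (item deleted) = (3/2)·(1 − 3.62/5.64) = 0.537

α = 0.537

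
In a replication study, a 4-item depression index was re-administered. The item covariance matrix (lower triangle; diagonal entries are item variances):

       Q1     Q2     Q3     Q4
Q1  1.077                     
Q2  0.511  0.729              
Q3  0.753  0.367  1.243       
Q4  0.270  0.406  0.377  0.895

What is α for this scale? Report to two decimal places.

α = 0.77

sum of item variances = 1.077 + 0.729 + 1.243 + 0.895 = 3.944
Σ_{i<j} σ_ij = 2.684
σ²_total = 3.944 + 2 × 2.684 = 9.312
α = (k/(k−1))·(1 − sum of item variances/σ²_total) = (4/3)·(1 − 3.944/9.312) = 0.77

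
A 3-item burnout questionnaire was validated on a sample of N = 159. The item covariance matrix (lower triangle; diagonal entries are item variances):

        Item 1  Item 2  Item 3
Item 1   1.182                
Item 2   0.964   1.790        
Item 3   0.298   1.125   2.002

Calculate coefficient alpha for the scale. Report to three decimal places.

coefficient alpha = 0.735

Σσ²ᵢ = 1.182 + 1.790 + 2.002 = 4.974
Sum of the distinct covariances = 2.387
σ²_T = 4.974 + 2 × 2.387 = 9.748
α = (k/(k−1))·(1 − Σσ²ᵢ/σ²_T) = (3/2)·(1 − 4.974/9.748) = 0.735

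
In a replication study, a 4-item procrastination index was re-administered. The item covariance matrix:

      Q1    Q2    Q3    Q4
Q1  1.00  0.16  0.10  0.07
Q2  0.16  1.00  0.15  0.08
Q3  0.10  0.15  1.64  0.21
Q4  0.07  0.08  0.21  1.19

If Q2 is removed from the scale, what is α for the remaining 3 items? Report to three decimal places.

α = 0.248

Remaining items: Q1, Q3, Q4 (k = 3).
Σσ²ᵢ = 1.00 + 1.64 + 1.19 = 3.83
Var(T) = 3.83 + 2 × 0.38 = 4.59
α (item deleted) = (3/2)·(1 − 3.83/4.59) = 0.248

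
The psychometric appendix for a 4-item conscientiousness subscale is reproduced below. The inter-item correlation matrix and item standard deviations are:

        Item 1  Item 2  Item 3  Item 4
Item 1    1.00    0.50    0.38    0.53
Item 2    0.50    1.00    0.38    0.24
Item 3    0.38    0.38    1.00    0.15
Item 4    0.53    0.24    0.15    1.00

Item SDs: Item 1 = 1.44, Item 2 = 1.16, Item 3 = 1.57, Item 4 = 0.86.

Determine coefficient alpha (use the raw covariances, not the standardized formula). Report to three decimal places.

Σσ²ᵢ = 1.44² + 1.16² + 1.57² + 0.86² = 6.6237
Covariances σ_ij = r_ij · s_i · s_j:
  σ(Item 1,Item 2) = 0.50 × 1.44 × 1.16 = 0.8352
  σ(Item 1,Item 3) = 0.38 × 1.44 × 1.57 = 0.8591
  σ(Item 1,Item 4) = 0.53 × 1.44 × 0.86 = 0.6564
  σ(Item 2,Item 3) = 0.38 × 1.16 × 1.57 = 0.6921
  σ(Item 2,Item 4) = 0.24 × 1.16 × 0.86 = 0.2394
  σ(Item 3,Item 4) = 0.15 × 1.57 × 0.86 = 0.2025
σ²_T = Σσ²ᵢ + 2·Σσ_ij = 6.6237 + 2 × 3.4847 = 13.5931
α = (4/3)·(1 − 6.6237/13.5931) = 0.684

α = 0.684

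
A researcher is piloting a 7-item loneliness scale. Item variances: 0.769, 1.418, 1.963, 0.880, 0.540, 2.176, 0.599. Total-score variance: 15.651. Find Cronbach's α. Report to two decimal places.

Cronbach's α = 0.54

Σσᵢ² = 0.769 + 1.418 + 1.963 + 0.880 + 0.540 + 2.176 + 0.599 = 8.345
α = (k/(k−1))·(1 − Σσᵢ²/total variance) = (7/6)·(1 − 8.345/15.651) = 0.54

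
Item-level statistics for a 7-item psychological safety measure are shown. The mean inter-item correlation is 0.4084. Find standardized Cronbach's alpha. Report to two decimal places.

Standardized α = k·r̄ / (1 + (k−1)·r̄) = 7 × 0.4084 / (1 + 6 × 0.4084)
  = 2.8588 / 3.4504 = 0.83

α = 0.83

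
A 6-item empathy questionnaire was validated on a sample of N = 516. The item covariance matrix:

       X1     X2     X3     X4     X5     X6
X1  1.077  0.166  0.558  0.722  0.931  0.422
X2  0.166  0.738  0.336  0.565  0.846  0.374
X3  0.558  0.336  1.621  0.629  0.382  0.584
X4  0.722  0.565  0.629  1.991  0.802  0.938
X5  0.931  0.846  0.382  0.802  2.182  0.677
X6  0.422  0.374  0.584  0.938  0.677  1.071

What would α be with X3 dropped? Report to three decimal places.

Remaining items: X1, X2, X4, X5, X6 (k = 5).
sum of item variances = 1.077 + 0.738 + 1.991 + 2.182 + 1.071 = 7.059
total variance = 7.059 + 2 × 6.443 = 19.945
α (item deleted) = (5/4)·(1 − 7.059/19.945) = 0.808

α = 0.808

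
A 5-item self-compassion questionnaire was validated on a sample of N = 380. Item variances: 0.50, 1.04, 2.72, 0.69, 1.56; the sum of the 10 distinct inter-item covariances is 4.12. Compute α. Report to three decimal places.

ΣVar(i) = 0.50 + 1.04 + 2.72 + 0.69 + 1.56 = 6.51
Sum of distinct covariances = 4.12
total variance = ΣVar(i) + 2·Σcov = 6.51 + 2 × 4.12 = 14.75
α = (5/4)·(1 − 6.51/14.75) = 0.698

α = 0.698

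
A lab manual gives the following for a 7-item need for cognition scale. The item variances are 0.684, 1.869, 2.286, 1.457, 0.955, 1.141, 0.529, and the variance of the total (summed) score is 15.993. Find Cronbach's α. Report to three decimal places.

α = 0.516

Σσᵢ² = 0.684 + 1.869 + 2.286 + 1.457 + 0.955 + 1.141 + 0.529 = 8.921
α = (k/(k−1))·(1 − Σσᵢ²/Var(T)) = (7/6)·(1 − 8.921/15.993) = 0.516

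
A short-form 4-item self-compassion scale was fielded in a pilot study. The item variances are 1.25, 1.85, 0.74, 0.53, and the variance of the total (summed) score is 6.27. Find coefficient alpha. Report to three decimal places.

α = 0.404

sum of item variances = 1.25 + 1.85 + 0.74 + 0.53 = 4.37
α = (k/(k−1))·(1 − sum of item variances/σ²_T) = (4/3)·(1 − 4.37/6.27) = 0.404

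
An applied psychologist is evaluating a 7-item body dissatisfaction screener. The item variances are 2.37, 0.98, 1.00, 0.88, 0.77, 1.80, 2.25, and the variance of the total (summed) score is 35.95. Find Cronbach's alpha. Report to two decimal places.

sum of item variances = 2.37 + 0.98 + 1.00 + 0.88 + 0.77 + 1.80 + 2.25 = 10.05
α = (k/(k−1))·(1 − sum of item variances/σ²_total) = (7/6)·(1 − 10.05/35.95) = 0.84

α = 0.84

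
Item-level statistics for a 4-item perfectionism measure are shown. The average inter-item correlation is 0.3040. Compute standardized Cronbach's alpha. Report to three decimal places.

α = 0.636

Standardized α = k·r̄ / (1 + (k−1)·r̄) = 4 × 0.3040 / (1 + 3 × 0.3040)
  = 1.2160 / 1.9120 = 0.636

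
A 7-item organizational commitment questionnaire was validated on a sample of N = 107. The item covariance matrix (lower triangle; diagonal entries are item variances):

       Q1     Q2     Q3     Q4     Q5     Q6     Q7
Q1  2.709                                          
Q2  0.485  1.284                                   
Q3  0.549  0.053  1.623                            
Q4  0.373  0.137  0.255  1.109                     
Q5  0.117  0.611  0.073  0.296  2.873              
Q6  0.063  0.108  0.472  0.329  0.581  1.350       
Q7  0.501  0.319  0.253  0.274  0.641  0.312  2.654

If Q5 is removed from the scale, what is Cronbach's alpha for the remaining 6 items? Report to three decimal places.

Remaining items: Q1, Q2, Q3, Q4, Q6, Q7 (k = 6).
sum of item variances = 2.709 + 1.284 + 1.623 + 1.109 + 1.350 + 2.654 = 10.729
Var(T) = 10.729 + 2 × 4.483 = 19.695
α (item deleted) = (6/5)·(1 − 10.729/19.695) = 0.546

Cronbach's alpha = 0.546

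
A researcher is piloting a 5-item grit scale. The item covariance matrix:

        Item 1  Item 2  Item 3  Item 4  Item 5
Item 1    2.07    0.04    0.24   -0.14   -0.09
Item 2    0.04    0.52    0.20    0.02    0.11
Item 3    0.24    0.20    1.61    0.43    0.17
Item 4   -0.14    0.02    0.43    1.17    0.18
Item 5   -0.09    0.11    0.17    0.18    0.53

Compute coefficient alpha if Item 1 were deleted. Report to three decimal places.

Remaining items: Item 2, Item 3, Item 4, Item 5 (k = 4).
Σσ²ᵢ = 0.52 + 1.61 + 1.17 + 0.53 = 3.83
σ²_total = 3.83 + 2 × 1.11 = 6.05
α (item deleted) = (4/3)·(1 − 3.83/6.05) = 0.489

coefficient alpha = 0.489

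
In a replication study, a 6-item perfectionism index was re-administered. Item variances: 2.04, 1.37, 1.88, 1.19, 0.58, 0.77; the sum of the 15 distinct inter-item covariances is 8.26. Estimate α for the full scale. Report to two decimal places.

sum of item variances = 2.04 + 1.37 + 1.88 + 1.19 + 0.58 + 0.77 = 7.83
Sum of distinct covariances = 8.26
Var(T) = sum of item variances + 2·Σcov = 7.83 + 2 × 8.26 = 24.35
α = (6/5)·(1 − 7.83/24.35) = 0.81

α = 0.81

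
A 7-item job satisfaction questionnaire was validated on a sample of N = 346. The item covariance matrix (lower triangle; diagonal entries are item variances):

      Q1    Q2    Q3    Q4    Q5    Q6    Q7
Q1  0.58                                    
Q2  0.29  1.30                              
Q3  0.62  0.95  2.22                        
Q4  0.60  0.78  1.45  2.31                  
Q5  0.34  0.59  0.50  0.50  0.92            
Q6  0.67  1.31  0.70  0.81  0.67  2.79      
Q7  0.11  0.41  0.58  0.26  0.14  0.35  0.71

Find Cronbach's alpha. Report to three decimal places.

ΣVar(i) = 0.58 + 1.30 + 2.22 + 2.31 + 0.92 + 2.79 + 0.71 = 10.83
Σ_{i<j} σ_ij = 12.63
σ²_total = 10.83 + 2 × 12.63 = 36.09
α = (k/(k−1))·(1 − ΣVar(i)/σ²_total) = (7/6)·(1 − 10.83/36.09) = 0.817

Cronbach's alpha = 0.817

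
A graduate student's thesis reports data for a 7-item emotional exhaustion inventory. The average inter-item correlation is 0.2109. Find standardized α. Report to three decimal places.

Standardized α = k·r̄ / (1 + (k−1)·r̄) = 7 × 0.2109 / (1 + 6 × 0.2109)
  = 1.4763 / 2.2654 = 0.652

α = 0.652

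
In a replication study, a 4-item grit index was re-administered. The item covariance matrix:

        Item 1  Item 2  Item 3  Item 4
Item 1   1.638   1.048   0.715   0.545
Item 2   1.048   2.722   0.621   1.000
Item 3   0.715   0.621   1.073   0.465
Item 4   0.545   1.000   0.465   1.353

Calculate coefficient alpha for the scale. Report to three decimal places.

α = 0.752

Σσᵢ² = 1.638 + 2.722 + 1.073 + 1.353 = 6.786
Σ_{i<j} σ_ij = 4.394
Var(T) = 6.786 + 2 × 4.394 = 15.574
α = (k/(k−1))·(1 − Σσᵢ²/Var(T)) = (4/3)·(1 − 6.786/15.574) = 0.752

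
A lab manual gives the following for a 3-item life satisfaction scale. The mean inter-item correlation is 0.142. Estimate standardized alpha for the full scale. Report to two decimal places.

Standardized α = k·r̄ / (1 + (k−1)·r̄) = 3 × 0.142 / (1 + 2 × 0.142)
  = 0.4260 / 1.2840 = 0.33

α = 0.33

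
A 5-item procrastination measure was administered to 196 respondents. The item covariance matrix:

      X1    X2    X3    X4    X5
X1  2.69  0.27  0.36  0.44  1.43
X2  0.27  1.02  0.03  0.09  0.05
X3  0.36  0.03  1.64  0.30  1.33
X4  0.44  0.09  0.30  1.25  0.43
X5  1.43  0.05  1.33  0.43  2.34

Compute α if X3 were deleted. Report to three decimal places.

Remaining items: X1, X2, X4, X5 (k = 4).
Σσ²ᵢ = 2.69 + 1.02 + 1.25 + 2.34 = 7.30
Var(T) = 7.30 + 2 × 2.71 = 12.72
α (item deleted) = (4/3)·(1 − 7.30/12.72) = 0.568

α = 0.568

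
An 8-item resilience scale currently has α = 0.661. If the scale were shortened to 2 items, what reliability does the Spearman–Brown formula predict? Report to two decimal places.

predicted reliability = 0.33

Length factor m = 2/8 = 0.2500
α' = m·α / (1 − (1−m)·α)
   = 2/8 × 0.661 / (1 − (1 − 2/8) × 0.661)
   = 0.1653 / 0.5042 = 0.33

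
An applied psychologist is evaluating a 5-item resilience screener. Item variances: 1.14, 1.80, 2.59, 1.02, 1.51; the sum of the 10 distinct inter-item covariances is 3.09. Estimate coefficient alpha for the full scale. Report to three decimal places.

ΣVar(i) = 1.14 + 1.80 + 2.59 + 1.02 + 1.51 = 8.06
Sum of distinct covariances = 3.09
σ²_total = ΣVar(i) + 2·Σcov = 8.06 + 2 × 3.09 = 14.24
α = (5/4)·(1 − 8.06/14.24) = 0.542

coefficient alpha = 0.542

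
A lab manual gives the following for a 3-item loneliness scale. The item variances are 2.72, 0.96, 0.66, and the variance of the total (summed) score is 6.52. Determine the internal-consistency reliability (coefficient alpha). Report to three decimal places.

coefficient alpha = 0.502

sum of item variances = 2.72 + 0.96 + 0.66 = 4.34
α = (k/(k−1))·(1 − sum of item variances/total variance) = (3/2)·(1 − 4.34/6.52) = 0.502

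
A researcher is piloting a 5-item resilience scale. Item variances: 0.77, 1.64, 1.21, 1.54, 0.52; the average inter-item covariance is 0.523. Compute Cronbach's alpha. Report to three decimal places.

Σσᵢ² = 0.77 + 1.64 + 1.21 + 1.54 + 0.52 = 5.68
Sum of the 10 distinct covariances = 10 × 0.523 = 5.230
total variance = Σσᵢ² + 2·Σcov = 5.68 + 2 × 5.230 = 16.140
α = (5/4)·(1 − 5.68/16.140) = 0.810

Cronbach's alpha = 0.810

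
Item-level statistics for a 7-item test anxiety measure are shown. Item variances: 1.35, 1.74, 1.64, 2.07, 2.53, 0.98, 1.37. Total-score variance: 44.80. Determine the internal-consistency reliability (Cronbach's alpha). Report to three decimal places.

Cronbach's alpha = 0.863

Σσ²ᵢ = 1.35 + 1.74 + 1.64 + 2.07 + 2.53 + 0.98 + 1.37 = 11.68
α = (k/(k−1))·(1 − Σσ²ᵢ/total variance) = (7/6)·(1 − 11.68/44.80) = 0.863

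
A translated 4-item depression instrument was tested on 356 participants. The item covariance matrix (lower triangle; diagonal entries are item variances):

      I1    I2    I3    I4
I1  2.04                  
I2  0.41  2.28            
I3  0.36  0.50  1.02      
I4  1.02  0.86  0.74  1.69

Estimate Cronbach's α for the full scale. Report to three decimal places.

Σσ²ᵢ = 2.04 + 2.28 + 1.02 + 1.69 = 7.03
Sum of the distinct covariances = 3.89
Var(T) = 7.03 + 2 × 3.89 = 14.81
α = (k/(k−1))·(1 − Σσ²ᵢ/Var(T)) = (4/3)·(1 − 7.03/14.81) = 0.700

α = 0.700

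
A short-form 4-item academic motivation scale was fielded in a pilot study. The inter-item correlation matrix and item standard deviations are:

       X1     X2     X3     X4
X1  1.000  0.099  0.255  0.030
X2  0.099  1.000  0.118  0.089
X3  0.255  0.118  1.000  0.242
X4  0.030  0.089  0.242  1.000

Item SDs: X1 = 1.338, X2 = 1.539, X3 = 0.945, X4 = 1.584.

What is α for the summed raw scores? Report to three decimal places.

Σσ²ᵢ = 1.338² + 1.539² + 0.945² + 1.584² = 7.5608
Covariances σ_ij = r_ij · s_i · s_j:
  σ(X1,X2) = 0.099 × 1.338 × 1.539 = 0.2039
  σ(X1,X3) = 0.255 × 1.338 × 0.945 = 0.3224
  σ(X1,X4) = 0.030 × 1.338 × 1.584 = 0.0636
  σ(X2,X3) = 0.118 × 1.539 × 0.945 = 0.1716
  σ(X2,X4) = 0.089 × 1.539 × 1.584 = 0.2170
  σ(X3,X4) = 0.242 × 0.945 × 1.584 = 0.3622
σ²_T = Σσ²ᵢ + 2·Σσ_ij = 7.5608 + 2 × 1.3407 = 10.2422
α = (4/3)·(1 − 7.5608/10.2422) = 0.349

α = 0.349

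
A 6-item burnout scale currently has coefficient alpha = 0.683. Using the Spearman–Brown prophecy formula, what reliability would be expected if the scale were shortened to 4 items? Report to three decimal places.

Length factor m = 4/6 = 0.6667
α' = m·α / (1 − (1−m)·α)
   = 4/6 × 0.683 / (1 − (1 − 4/6) × 0.683)
   = 0.4553 / 0.7723 = 0.590

predicted reliability = 0.590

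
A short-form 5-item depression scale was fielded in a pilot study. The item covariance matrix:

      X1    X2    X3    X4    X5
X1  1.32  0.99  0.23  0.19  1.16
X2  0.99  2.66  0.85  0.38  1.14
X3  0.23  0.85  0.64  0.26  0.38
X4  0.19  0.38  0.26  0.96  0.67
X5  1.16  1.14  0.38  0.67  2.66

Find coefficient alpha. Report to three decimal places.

Σσ²ᵢ = 1.32 + 2.66 + 0.64 + 0.96 + 2.66 = 8.24
Σ_{i<j} σ_ij = 6.25
total variance = 8.24 + 2 × 6.25 = 20.74
α = (k/(k−1))·(1 − Σσ²ᵢ/total variance) = (5/4)·(1 − 8.24/20.74) = 0.753

coefficient alpha = 0.753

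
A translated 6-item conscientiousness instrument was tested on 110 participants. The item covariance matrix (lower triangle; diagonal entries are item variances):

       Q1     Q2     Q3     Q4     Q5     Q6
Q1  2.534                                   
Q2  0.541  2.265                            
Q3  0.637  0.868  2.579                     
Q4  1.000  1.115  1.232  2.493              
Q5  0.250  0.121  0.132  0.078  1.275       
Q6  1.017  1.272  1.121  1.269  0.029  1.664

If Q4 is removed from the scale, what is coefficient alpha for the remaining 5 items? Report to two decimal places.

α = 0.67

Remaining items: Q1, Q2, Q3, Q5, Q6 (k = 5).
sum of item variances = 2.534 + 2.265 + 2.579 + 1.275 + 1.664 = 10.317
σ²_T = 10.317 + 2 × 5.988 = 22.293
α (item deleted) = (5/4)·(1 − 10.317/22.293) = 0.67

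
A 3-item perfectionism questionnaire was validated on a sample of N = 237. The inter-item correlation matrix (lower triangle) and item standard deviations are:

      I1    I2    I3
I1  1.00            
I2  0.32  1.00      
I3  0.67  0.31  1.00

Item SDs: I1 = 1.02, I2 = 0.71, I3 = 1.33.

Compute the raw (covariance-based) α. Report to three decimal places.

Σσ²ᵢ = 1.02² + 0.71² + 1.33² = 3.3134
Covariances σ_ij = r_ij · s_i · s_j:
  σ(I1,I2) = 0.32 × 1.02 × 0.71 = 0.2317
  σ(I1,I3) = 0.67 × 1.02 × 1.33 = 0.9089
  σ(I2,I3) = 0.31 × 0.71 × 1.33 = 0.2927
σ²_T = Σσ²ᵢ + 2·Σσ_ij = 3.3134 + 2 × 1.4333 = 6.1800
α = (3/2)·(1 − 3.3134/6.1800) = 0.696

α = 0.696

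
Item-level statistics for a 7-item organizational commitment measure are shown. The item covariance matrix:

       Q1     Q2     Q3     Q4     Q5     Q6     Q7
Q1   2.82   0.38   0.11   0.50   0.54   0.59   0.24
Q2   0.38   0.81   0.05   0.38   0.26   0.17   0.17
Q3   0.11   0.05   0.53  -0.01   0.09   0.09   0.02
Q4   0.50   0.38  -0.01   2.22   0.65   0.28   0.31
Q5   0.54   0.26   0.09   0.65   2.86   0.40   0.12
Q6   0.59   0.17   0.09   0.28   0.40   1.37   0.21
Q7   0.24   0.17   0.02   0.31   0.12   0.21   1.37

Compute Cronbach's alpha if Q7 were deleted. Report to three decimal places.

Remaining items: Q1, Q2, Q3, Q4, Q5, Q6 (k = 6).
Σσᵢ² = 2.82 + 0.81 + 0.53 + 2.22 + 2.86 + 1.37 = 10.61
total variance = 10.61 + 2 × 4.48 = 19.57
α (item deleted) = (6/5)·(1 − 10.61/19.57) = 0.549

Cronbach's alpha = 0.549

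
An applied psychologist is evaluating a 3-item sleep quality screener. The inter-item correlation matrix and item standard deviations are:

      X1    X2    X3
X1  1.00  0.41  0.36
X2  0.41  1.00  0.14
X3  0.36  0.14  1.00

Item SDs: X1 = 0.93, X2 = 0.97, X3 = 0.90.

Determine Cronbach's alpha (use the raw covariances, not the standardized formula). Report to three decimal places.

Σσ²ᵢ = 0.93² + 0.97² + 0.90² = 2.6158
Covariances σ_ij = r_ij · s_i · s_j:
  σ(X1,X2) = 0.41 × 0.93 × 0.97 = 0.3699
  σ(X1,X3) = 0.36 × 0.93 × 0.90 = 0.3013
  σ(X2,X3) = 0.14 × 0.97 × 0.90 = 0.1222
σ²_T = Σσ²ᵢ + 2·Σσ_ij = 2.6158 + 2 × 0.7934 = 4.2026
α = (3/2)·(1 − 2.6158/4.2026) = 0.566

α = 0.566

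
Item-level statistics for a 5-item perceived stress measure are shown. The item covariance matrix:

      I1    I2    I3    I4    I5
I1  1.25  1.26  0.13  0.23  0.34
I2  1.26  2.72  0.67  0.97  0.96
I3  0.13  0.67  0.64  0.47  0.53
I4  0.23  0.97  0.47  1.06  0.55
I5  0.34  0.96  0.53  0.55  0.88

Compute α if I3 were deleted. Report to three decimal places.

Remaining items: I1, I2, I4, I5 (k = 4).
Σσᵢ² = 1.25 + 2.72 + 1.06 + 0.88 = 5.91
σ²_total = 5.91 + 2 × 4.31 = 14.53
α (item deleted) = (4/3)·(1 − 5.91/14.53) = 0.791

α = 0.791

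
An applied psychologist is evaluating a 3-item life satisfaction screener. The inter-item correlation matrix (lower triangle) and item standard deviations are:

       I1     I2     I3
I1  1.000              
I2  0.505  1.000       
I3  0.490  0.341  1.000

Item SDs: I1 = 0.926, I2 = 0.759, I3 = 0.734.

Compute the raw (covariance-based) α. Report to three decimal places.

α = 0.706

Σσ²ᵢ = 0.926² + 0.759² + 0.734² = 1.9723
Covariances σ_ij = r_ij · s_i · s_j:
  σ(I1,I2) = 0.505 × 0.926 × 0.759 = 0.3549
  σ(I1,I3) = 0.490 × 0.926 × 0.734 = 0.3330
  σ(I2,I3) = 0.341 × 0.759 × 0.734 = 0.1900
σ²_T = Σσ²ᵢ + 2·Σσ_ij = 1.9723 + 2 × 0.8779 = 3.7281
α = (3/2)·(1 − 1.9723/3.7281) = 0.706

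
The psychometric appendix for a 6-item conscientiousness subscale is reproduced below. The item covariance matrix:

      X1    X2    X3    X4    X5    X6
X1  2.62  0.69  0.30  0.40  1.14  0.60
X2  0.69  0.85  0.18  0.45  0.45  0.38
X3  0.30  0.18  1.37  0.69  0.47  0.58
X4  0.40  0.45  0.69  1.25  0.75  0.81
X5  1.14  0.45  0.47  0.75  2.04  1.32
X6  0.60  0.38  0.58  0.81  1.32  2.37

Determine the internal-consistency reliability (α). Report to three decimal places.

Σσᵢ² = 2.62 + 0.85 + 1.37 + 1.25 + 2.04 + 2.37 = 10.50
Sum of off-diagonal covariances = 9.21
σ²_T = 10.50 + 2 × 9.21 = 28.92
α = (k/(k−1))·(1 − Σσᵢ²/σ²_T) = (6/5)·(1 − 10.50/28.92) = 0.764

α = 0.764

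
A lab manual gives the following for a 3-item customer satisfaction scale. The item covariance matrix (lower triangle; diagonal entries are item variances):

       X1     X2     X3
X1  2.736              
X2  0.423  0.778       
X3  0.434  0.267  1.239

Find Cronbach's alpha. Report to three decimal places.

sum of item variances = 2.736 + 0.778 + 1.239 = 4.753
Sum of the distinct covariances = 1.124
Var(T) = 4.753 + 2 × 1.124 = 7.001
α = (k/(k−1))·(1 − sum of item variances/Var(T)) = (3/2)·(1 − 4.753/7.001) = 0.482

Cronbach's alpha = 0.482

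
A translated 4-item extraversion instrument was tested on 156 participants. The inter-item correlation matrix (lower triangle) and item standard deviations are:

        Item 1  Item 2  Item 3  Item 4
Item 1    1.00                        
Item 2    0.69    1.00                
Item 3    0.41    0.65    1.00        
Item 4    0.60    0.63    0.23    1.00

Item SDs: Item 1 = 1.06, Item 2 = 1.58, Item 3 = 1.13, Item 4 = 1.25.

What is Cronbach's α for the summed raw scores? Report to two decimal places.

Σσ²ᵢ = 1.06² + 1.58² + 1.13² + 1.25² = 6.4594
Covariances σ_ij = r_ij · s_i · s_j:
  σ(Item 1,Item 2) = 0.69 × 1.06 × 1.58 = 1.1556
  σ(Item 1,Item 3) = 0.41 × 1.06 × 1.13 = 0.4911
  σ(Item 1,Item 4) = 0.60 × 1.06 × 1.25 = 0.7950
  σ(Item 2,Item 3) = 0.65 × 1.58 × 1.13 = 1.1605
  σ(Item 2,Item 4) = 0.63 × 1.58 × 1.25 = 1.2443
  σ(Item 3,Item 4) = 0.23 × 1.13 × 1.25 = 0.3249
σ²_T = Σσ²ᵢ + 2·Σσ_ij = 6.4594 + 2 × 5.1714 = 16.8022
α = (4/3)·(1 − 6.4594/16.8022) = 0.82

Cronbach's α = 0.82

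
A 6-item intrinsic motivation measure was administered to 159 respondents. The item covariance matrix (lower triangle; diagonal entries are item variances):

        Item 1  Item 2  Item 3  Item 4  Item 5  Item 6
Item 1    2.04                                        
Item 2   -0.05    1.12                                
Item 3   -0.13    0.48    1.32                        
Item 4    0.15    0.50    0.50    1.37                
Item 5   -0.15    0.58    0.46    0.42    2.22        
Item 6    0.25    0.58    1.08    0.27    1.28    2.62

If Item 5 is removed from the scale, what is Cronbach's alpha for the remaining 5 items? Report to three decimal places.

Remaining items: Item 1, Item 2, Item 3, Item 4, Item 6 (k = 5).
sum of item variances = 2.04 + 1.12 + 1.32 + 1.37 + 2.62 = 8.47
σ²_total = 8.47 + 2 × 3.63 = 15.73
α (item deleted) = (5/4)·(1 − 8.47/15.73) = 0.577

Cronbach's alpha = 0.577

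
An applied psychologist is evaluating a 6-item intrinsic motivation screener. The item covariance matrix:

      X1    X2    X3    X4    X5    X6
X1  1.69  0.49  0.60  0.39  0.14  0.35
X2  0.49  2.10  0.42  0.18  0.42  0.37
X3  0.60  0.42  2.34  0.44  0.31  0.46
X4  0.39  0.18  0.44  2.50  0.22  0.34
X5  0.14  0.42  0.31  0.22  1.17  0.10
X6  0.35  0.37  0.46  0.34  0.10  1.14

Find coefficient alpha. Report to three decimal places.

coefficient alpha = 0.587

sum of item variances = 1.69 + 2.10 + 2.34 + 2.50 + 1.17 + 1.14 = 10.94
Σ_{i<j} σ_ij = 5.23
σ²_T = 10.94 + 2 × 5.23 = 21.40
α = (k/(k−1))·(1 − sum of item variances/σ²_T) = (6/5)·(1 − 10.94/21.40) = 0.587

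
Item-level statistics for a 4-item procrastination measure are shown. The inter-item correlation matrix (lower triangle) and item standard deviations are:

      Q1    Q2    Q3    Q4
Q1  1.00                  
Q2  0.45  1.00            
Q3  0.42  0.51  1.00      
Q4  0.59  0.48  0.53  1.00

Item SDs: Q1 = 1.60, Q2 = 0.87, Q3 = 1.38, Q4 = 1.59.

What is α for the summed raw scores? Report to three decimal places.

α = 0.782

Σσ²ᵢ = 1.60² + 0.87² + 1.38² + 1.59² = 7.7494
Covariances σ_ij = r_ij · s_i · s_j:
  σ(Q1,Q2) = 0.45 × 1.60 × 0.87 = 0.6264
  σ(Q1,Q3) = 0.42 × 1.60 × 1.38 = 0.9274
  σ(Q1,Q4) = 0.59 × 1.60 × 1.59 = 1.5010
  σ(Q2,Q3) = 0.51 × 0.87 × 1.38 = 0.6123
  σ(Q2,Q4) = 0.48 × 0.87 × 1.59 = 0.6640
  σ(Q3,Q4) = 0.53 × 1.38 × 1.59 = 1.1629
σ²_T = Σσ²ᵢ + 2·Σσ_ij = 7.7494 + 2 × 5.4940 = 18.7374
α = (4/3)·(1 − 7.7494/18.7374) = 0.782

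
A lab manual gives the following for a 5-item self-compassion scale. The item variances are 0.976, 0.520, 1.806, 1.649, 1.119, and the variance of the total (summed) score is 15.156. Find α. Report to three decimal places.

α = 0.749

Σσ²ᵢ = 0.976 + 0.520 + 1.806 + 1.649 + 1.119 = 6.070
α = (k/(k−1))·(1 − Σσ²ᵢ/Var(T)) = (5/4)·(1 − 6.070/15.156) = 0.749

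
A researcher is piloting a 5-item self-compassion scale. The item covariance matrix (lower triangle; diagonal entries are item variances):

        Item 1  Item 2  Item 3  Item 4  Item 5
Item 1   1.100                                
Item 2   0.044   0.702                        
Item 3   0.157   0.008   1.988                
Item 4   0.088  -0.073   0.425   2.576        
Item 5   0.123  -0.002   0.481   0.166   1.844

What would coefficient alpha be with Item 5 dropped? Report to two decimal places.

Remaining items: Item 1, Item 2, Item 3, Item 4 (k = 4).
Σσ²ᵢ = 1.100 + 0.702 + 1.988 + 2.576 = 6.366
σ²_T = 6.366 + 2 × 0.649 = 7.664
α (item deleted) = (4/3)·(1 − 6.366/7.664) = 0.23

coefficient alpha = 0.23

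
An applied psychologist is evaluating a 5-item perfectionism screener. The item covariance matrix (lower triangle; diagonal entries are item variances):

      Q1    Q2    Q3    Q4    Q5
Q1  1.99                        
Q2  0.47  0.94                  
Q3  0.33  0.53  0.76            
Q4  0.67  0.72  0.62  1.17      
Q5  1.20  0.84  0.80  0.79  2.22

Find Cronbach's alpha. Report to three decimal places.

α = 0.829

ΣVar(i) = 1.99 + 0.94 + 0.76 + 1.17 + 2.22 = 7.08
Σ_{i<j} σ_ij = 6.97
σ²_T = 7.08 + 2 × 6.97 = 21.02
α = (k/(k−1))·(1 − ΣVar(i)/σ²_T) = (5/4)·(1 − 7.08/21.02) = 0.829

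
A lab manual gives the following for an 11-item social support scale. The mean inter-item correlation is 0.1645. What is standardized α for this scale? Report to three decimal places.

Standardized α = k·r̄ / (1 + (k−1)·r̄) = 11 × 0.1645 / (1 + 10 × 0.1645)
  = 1.8095 / 2.6450 = 0.684

α = 0.684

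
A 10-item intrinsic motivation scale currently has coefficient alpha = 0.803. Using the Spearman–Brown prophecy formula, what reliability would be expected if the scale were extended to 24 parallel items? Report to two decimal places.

predicted reliability = 0.91

Length factor m = 24/10 = 2.4000
α' = m·α / (1 + (m−1)·α)
   = 24/10 × 0.803 / (1 + (24/10 − 1) × 0.803)
   = 1.9272 / 2.1242 = 0.91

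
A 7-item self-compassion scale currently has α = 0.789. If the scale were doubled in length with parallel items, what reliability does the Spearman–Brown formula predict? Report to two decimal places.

predicted reliability = 0.88

Length factor m = 2
α' = m·α / (1 + (m−1)·α)
   = 2 × 0.789 / (1 + (2 − 1) × 0.789)
   = 1.5780 / 1.7890 = 0.88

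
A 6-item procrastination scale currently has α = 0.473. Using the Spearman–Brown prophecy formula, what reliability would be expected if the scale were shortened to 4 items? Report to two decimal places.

predicted reliability = 0.37

Length factor m = 4/6 = 0.6667
α' = m·α / (1 − (1−m)·α)
   = 4/6 × 0.473 / (1 − (1 − 4/6) × 0.473)
   = 0.3153 / 0.8423 = 0.37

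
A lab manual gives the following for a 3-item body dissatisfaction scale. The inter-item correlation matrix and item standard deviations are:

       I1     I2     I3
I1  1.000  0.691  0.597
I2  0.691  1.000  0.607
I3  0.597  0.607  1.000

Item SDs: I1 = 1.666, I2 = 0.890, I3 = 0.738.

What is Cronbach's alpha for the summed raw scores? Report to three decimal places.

Σσ²ᵢ = 1.666² + 0.890² + 0.738² = 4.1123
Covariances σ_ij = r_ij · s_i · s_j:
  σ(I1,I2) = 0.691 × 1.666 × 0.890 = 1.0246
  σ(I1,I3) = 0.597 × 1.666 × 0.738 = 0.7340
  σ(I2,I3) = 0.607 × 0.890 × 0.738 = 0.3987
σ²_T = Σσ²ᵢ + 2·Σσ_ij = 4.1123 + 2 × 2.1573 = 8.4269
α = (3/2)·(1 − 4.1123/8.4269) = 0.768

α = 0.768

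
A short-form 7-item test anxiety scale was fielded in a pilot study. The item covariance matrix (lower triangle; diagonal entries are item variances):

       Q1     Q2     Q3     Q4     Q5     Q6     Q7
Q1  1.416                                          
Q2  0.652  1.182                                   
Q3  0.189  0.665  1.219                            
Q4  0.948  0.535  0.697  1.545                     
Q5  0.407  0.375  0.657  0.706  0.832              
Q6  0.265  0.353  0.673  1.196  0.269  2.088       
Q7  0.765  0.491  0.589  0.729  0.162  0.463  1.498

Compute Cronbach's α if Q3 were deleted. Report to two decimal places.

Remaining items: Q1, Q2, Q4, Q5, Q6, Q7 (k = 6).
Σσᵢ² = 1.416 + 1.182 + 1.545 + 0.832 + 2.088 + 1.498 = 8.561
σ²_total = 8.561 + 2 × 8.316 = 25.193
α (item deleted) = (6/5)·(1 − 8.561/25.193) = 0.79

Cronbach's α = 0.79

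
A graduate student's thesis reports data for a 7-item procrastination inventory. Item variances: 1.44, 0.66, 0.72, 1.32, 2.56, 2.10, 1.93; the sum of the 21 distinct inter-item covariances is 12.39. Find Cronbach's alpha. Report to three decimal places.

Cronbach's alpha = 0.814

sum of item variances = 1.44 + 0.66 + 0.72 + 1.32 + 2.56 + 2.10 + 1.93 = 10.73
Sum of distinct covariances = 12.39
Var(T) = sum of item variances + 2·Σcov = 10.73 + 2 × 12.39 = 35.51
α = (7/6)·(1 − 10.73/35.51) = 0.814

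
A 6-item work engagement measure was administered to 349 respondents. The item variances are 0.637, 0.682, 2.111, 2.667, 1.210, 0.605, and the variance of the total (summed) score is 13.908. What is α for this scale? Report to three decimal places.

α = 0.517

Σσᵢ² = 0.637 + 0.682 + 2.111 + 2.667 + 1.210 + 0.605 = 7.912
α = (k/(k−1))·(1 − Σσᵢ²/σ²_total) = (6/5)·(1 − 7.912/13.908) = 0.517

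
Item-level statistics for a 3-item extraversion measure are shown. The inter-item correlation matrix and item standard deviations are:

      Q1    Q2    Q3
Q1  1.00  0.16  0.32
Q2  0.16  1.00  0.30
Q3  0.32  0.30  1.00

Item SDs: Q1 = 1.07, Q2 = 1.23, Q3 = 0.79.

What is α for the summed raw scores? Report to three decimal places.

Σσ²ᵢ = 1.07² + 1.23² + 0.79² = 3.2819
Covariances σ_ij = r_ij · s_i · s_j:
  σ(Q1,Q2) = 0.16 × 1.07 × 1.23 = 0.2106
  σ(Q1,Q3) = 0.32 × 1.07 × 0.79 = 0.2705
  σ(Q2,Q3) = 0.30 × 1.23 × 0.79 = 0.2915
σ²_T = Σσ²ᵢ + 2·Σσ_ij = 3.2819 + 2 × 0.7726 = 4.8271
α = (3/2)·(1 − 3.2819/4.8271) = 0.480

α = 0.480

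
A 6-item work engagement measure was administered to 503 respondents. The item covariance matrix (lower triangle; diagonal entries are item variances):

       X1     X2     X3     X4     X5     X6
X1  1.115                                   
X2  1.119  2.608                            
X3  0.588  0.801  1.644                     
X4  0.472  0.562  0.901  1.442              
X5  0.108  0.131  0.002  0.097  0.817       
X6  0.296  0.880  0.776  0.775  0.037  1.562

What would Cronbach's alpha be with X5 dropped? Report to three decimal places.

Remaining items: X1, X2, X3, X4, X6 (k = 5).
Σσ²ᵢ = 1.115 + 2.608 + 1.644 + 1.442 + 1.562 = 8.371
σ²_total = 8.371 + 2 × 7.170 = 22.711
α (item deleted) = (5/4)·(1 − 8.371/22.711) = 0.789

Cronbach's alpha = 0.789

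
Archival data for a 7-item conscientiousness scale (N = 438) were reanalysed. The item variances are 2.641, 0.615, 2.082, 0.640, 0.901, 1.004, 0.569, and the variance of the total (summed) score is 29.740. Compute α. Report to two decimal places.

α = 0.84

ΣVar(i) = 2.641 + 0.615 + 2.082 + 0.640 + 0.901 + 1.004 + 0.569 = 8.452
α = (k/(k−1))·(1 − ΣVar(i)/σ²_total) = (7/6)·(1 − 8.452/29.740) = 0.84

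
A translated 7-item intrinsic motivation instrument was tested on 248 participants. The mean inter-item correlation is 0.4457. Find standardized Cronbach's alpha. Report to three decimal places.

Standardized α = k·r̄ / (1 + (k−1)·r̄) = 7 × 0.4457 / (1 + 6 × 0.4457)
  = 3.1199 / 3.6742 = 0.849

standardized Cronbach's alpha = 0.849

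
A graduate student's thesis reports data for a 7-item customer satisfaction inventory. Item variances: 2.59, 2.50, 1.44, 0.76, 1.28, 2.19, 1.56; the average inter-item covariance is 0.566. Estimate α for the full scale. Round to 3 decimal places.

Σσ²ᵢ = 2.59 + 2.50 + 1.44 + 0.76 + 1.28 + 2.19 + 1.56 = 12.32
Sum of the 21 distinct covariances = 21 × 0.566 = 11.886
σ²_total = Σσ²ᵢ + 2·Σcov = 12.32 + 2 × 11.886 = 36.092
α = (7/6)·(1 − 12.32/36.092) = 0.768

α = 0.768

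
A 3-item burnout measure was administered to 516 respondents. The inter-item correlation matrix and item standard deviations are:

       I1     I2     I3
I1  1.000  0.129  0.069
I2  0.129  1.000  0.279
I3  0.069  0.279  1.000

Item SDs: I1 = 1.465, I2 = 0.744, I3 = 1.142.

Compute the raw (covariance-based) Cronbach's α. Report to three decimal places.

α = 0.296

Σσ²ᵢ = 1.465² + 0.744² + 1.142² = 4.0039
Covariances σ_ij = r_ij · s_i · s_j:
  σ(I1,I2) = 0.129 × 1.465 × 0.744 = 0.1406
  σ(I1,I3) = 0.069 × 1.465 × 1.142 = 0.1154
  σ(I2,I3) = 0.279 × 0.744 × 1.142 = 0.2371
σ²_T = Σσ²ᵢ + 2·Σσ_ij = 4.0039 + 2 × 0.4931 = 4.9901
α = (3/2)·(1 − 4.0039/4.9901) = 0.296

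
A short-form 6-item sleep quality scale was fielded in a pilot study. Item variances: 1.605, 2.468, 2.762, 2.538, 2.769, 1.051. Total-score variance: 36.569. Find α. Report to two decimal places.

Σσᵢ² = 1.605 + 2.468 + 2.762 + 2.538 + 2.769 + 1.051 = 13.193
α = (k/(k−1))·(1 − Σσᵢ²/total variance) = (6/5)·(1 − 13.193/36.569) = 0.77

α = 0.77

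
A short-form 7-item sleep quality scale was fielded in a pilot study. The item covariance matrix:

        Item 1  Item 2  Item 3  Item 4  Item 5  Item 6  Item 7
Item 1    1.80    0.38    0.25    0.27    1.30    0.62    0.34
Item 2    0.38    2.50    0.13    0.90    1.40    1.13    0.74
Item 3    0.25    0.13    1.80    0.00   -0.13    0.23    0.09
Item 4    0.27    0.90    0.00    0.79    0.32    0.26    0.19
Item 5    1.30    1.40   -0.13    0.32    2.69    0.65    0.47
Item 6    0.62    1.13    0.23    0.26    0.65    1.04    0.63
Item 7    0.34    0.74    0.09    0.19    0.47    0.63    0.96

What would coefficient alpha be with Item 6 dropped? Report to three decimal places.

Remaining items: Item 1, Item 2, Item 3, Item 4, Item 5, Item 7 (k = 6).
Σσ²ᵢ = 1.80 + 2.50 + 1.80 + 0.79 + 2.69 + 0.96 = 10.54
total variance = 10.54 + 2 × 6.65 = 23.84
α (item deleted) = (6/5)·(1 − 10.54/23.84) = 0.669

α = 0.669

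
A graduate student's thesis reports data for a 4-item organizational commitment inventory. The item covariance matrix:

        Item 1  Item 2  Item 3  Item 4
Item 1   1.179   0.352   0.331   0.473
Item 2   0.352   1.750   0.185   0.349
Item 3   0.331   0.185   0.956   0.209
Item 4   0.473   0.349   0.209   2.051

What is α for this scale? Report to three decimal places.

α = 0.520

sum of item variances = 1.179 + 1.750 + 0.956 + 2.051 = 5.936
Σ_{i<j} σ_ij = 1.899
total variance = 5.936 + 2 × 1.899 = 9.734
α = (k/(k−1))·(1 − sum of item variances/total variance) = (4/3)·(1 − 5.936/9.734) = 0.520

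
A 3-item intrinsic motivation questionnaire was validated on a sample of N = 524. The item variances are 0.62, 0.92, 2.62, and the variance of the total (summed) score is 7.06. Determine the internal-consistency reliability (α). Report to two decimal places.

Σσ²ᵢ = 0.62 + 0.92 + 2.62 = 4.16
α = (k/(k−1))·(1 − Σσ²ᵢ/σ²_T) = (3/2)·(1 − 4.16/7.06) = 0.62

α = 0.62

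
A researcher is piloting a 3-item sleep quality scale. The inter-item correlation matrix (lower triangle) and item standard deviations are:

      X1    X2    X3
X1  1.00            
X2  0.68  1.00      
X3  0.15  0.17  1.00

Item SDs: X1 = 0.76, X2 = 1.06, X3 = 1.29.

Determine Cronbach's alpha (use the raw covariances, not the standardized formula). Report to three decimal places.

α = 0.533

Σσ²ᵢ = 0.76² + 1.06² + 1.29² = 3.3653
Covariances σ_ij = r_ij · s_i · s_j:
  σ(X1,X2) = 0.68 × 0.76 × 1.06 = 0.5478
  σ(X1,X3) = 0.15 × 0.76 × 1.29 = 0.1471
  σ(X2,X3) = 0.17 × 1.06 × 1.29 = 0.2325
σ²_T = Σσ²ᵢ + 2·Σσ_ij = 3.3653 + 2 × 0.9274 = 5.2201
α = (3/2)·(1 − 3.3653/5.2201) = 0.533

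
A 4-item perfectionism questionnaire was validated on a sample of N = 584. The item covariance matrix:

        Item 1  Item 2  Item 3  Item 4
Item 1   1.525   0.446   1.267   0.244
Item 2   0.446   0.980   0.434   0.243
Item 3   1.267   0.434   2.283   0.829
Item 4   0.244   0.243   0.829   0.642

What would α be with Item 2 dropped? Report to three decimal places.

α = 0.769

Remaining items: Item 1, Item 3, Item 4 (k = 3).
sum of item variances = 1.525 + 2.283 + 0.642 = 4.450
σ²_T = 4.450 + 2 × 2.340 = 9.130
α (item deleted) = (3/2)·(1 − 4.450/9.130) = 0.769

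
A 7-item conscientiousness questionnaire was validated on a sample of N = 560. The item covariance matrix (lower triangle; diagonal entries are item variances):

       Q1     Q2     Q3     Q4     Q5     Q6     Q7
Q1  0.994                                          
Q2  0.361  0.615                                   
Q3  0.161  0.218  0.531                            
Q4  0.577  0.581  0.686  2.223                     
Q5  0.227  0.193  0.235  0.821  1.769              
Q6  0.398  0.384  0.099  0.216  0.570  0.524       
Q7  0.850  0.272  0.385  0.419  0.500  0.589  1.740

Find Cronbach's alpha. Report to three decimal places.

α = 0.788

sum of item variances = 0.994 + 0.615 + 0.531 + 2.223 + 1.769 + 0.524 + 1.740 = 8.396
Σ_{i<j} σ_ij = 8.742
σ²_T = 8.396 + 2 × 8.742 = 25.880
α = (k/(k−1))·(1 − sum of item variances/σ²_T) = (7/6)·(1 − 8.396/25.880) = 0.788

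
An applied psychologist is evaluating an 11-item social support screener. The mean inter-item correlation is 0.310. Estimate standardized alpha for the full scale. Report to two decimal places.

standardized alpha = 0.83

Standardized α = k·r̄ / (1 + (k−1)·r̄) = 11 × 0.310 / (1 + 10 × 0.310)
  = 3.4100 / 4.1000 = 0.83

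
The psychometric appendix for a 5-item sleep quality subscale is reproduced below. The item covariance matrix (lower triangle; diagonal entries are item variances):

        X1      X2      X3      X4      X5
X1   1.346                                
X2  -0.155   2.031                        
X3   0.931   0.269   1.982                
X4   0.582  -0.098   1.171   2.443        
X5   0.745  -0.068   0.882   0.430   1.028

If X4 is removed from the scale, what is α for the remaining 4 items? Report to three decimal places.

Remaining items: X1, X2, X3, X5 (k = 4).
Σσᵢ² = 1.346 + 2.031 + 1.982 + 1.028 = 6.387
total variance = 6.387 + 2 × 2.604 = 11.595
α (item deleted) = (4/3)·(1 − 6.387/11.595) = 0.599

α = 0.599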